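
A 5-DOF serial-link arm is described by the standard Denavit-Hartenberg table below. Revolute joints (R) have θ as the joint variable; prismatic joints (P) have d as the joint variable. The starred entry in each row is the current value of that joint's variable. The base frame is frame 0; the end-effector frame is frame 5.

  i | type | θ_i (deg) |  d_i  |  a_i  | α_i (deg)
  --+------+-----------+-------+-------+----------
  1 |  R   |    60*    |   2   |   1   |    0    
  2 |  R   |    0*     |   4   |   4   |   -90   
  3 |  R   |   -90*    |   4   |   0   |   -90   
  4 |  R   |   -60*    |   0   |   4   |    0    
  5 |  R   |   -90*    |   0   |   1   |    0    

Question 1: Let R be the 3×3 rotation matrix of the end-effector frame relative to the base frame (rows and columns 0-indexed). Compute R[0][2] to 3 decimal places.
0.500

End-effector z-axis (col 2 of R) = (0.5000,0.8660,-0.0000)
R[0][2] = 0.5000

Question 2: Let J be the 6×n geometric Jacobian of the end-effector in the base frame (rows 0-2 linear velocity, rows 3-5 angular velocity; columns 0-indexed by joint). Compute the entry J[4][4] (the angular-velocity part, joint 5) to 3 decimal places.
0.866

axis z_4 = (0.5000,0.8660,-0.0000); lever o_n−o_4 = (-0.4330,0.2500,-0.8660)
cross product → J_v[:, 4] = (-0.7500,0.4330,0.5000)
J_ω[:, 4] = z_4
entry J[4][4] = 0.8660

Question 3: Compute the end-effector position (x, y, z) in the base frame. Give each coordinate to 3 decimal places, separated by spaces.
-4.397 8.312 7.134

after link 1: o_1 = (0.5000, 0.8660, 2.0000)
after link 2: o_2 = (2.5000, 4.3301, 6.0000)
after link 3: o_3 = (-0.9641, 6.3301, 6.0000)
after link 4: o_4 = (-3.9641, 8.0622, 8.0000)
after link 5: o_5 = (-4.3971, 8.3122, 7.1340)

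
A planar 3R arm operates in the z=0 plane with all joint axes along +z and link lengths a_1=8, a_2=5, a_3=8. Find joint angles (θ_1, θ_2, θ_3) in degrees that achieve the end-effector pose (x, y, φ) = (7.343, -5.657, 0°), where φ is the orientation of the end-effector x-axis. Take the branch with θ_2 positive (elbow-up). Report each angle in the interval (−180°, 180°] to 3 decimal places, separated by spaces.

-135.001 134.998 0.003

wrist centre = target − a_3·(cos φ, sin φ) = (-0.6570, -5.6570)
cos θ_2 = (32.4333−8²−5²)/(2·8·5) = -0.7071; θ_2 = 134.9981° (elbow-up)
β = atan2(-5.6570,-0.6570) = -96.6246°; ψ = atan2(3.5356,4.4646) = 38.3769°
θ_1 = β − ψ = -135.0015°
θ_3 = φ − θ_1 − θ_2 = 0.0033° (wrapped to (-180°,180°])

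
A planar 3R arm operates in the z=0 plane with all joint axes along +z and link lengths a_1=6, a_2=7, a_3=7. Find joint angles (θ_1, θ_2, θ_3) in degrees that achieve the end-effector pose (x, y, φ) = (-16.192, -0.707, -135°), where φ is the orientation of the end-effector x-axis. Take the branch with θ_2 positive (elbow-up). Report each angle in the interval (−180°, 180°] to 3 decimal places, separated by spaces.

134.995 45.008 44.998

wrist centre = target − a_3·(cos φ, sin φ) = (-11.2423, 4.2427)
cos θ_2 = (144.3891−6²−7²)/(2·6·7) = 0.7070; θ_2 = 45.0075° (elbow-up)
β = atan2(4.2427,-11.2423) = 159.3238°; ψ = atan2(4.9504,10.9491) = 24.3291°
θ_1 = β − ψ = 134.9948°
θ_3 = φ − θ_1 − θ_2 = 44.9977° (wrapped to (-180°,180°])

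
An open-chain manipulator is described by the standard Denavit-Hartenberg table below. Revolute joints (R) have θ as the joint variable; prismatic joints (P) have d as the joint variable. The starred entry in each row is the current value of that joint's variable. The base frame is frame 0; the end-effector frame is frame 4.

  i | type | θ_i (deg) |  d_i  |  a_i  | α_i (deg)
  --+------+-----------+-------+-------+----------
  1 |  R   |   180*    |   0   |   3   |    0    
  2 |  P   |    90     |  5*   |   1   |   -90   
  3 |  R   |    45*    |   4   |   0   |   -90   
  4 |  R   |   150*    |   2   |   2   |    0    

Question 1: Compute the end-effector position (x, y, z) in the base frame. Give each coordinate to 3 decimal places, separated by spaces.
0.000 1.639 4.811

after link 1: o_1 = (-3.0000, 0.0000, 0.0000)
after link 2: o_2 = (-3.0000, -1.0000, 5.0000)
after link 3: o_3 = (1.0000, -1.0000, 5.0000)
after link 4: o_4 = (0.0000, 1.6390, 4.8105)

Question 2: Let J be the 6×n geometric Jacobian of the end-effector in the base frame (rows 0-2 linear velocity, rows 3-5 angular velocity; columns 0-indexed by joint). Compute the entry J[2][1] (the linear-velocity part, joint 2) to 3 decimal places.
1.000

prismatic axis z_1 = (0.0000,0.0000,1.0000)
J_v[:, 1] = z_1; J_ω[:, 1] = (0,0,0)
entry J[2][1] = 1.0000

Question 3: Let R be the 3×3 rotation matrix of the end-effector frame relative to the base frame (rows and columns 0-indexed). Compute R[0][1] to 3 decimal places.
End-effector y-axis (col 1 of R) = (0.8660,0.3536,0.3536)
R[0][1] = 0.8660

0.866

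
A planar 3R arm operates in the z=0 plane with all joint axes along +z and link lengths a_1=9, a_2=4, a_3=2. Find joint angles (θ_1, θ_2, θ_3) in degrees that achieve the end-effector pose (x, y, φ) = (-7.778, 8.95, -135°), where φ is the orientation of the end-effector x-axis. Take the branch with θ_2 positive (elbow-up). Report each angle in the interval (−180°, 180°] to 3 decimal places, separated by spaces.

wrist centre = target − a_3·(cos φ, sin φ) = (-6.3638, 10.3642)
cos θ_2 = (147.9147−9²−4²)/(2·9·4) = 0.7071; θ_2 = 44.9966° (elbow-up)
β = atan2(10.3642,-6.3638) = 121.5506°; ψ = atan2(2.8283,11.8286) = 13.4472°
θ_1 = β − ψ = 108.1034°
θ_3 = φ − θ_1 − θ_2 = 71.9000° (wrapped to (-180°,180°])

108.103 44.997 71.900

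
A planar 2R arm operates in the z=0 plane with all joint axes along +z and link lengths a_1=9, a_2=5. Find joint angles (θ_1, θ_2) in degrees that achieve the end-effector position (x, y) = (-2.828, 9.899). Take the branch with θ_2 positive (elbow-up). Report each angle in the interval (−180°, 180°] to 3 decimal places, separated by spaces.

cos θ_2 = (105.9878−9²−5²)/(2·9·5) = -0.0001; θ_2 = 90.0078° (elbow-up)
β = atan2(9.8990,-2.8280) = 105.9439°; ψ = atan2(5.0000,8.9993) = 29.0564°
θ_1 = β − ψ = 76.8874°

76.887 90.008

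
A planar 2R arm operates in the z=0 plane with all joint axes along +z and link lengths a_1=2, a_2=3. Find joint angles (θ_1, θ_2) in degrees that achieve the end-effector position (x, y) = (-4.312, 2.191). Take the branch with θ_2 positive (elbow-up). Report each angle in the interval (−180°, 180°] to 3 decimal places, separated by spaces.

135.005 29.985

cos θ_2 = (23.3938−2²−3²)/(2·2·3) = 0.8662; θ_2 = 29.9855° (elbow-up)
β = atan2(2.1910,-4.3120) = 153.0641°; ψ = atan2(1.4993,4.5985) = 18.0587°
θ_1 = β − ψ = 135.0054°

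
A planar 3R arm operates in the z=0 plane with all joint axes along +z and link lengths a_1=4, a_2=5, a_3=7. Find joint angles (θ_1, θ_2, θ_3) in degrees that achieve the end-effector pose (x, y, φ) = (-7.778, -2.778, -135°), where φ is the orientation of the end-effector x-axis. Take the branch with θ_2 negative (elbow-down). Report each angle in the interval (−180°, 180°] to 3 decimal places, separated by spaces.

-135.004 -135.000 135.004

wrist centre = target − a_3·(cos φ, sin φ) = (-2.8283, 2.1717)
cos θ_2 = (12.7155−4²−5²)/(2·4·5) = -0.7071; θ_2 = -135.0005° (elbow-down)
β = atan2(2.1717,-2.8283) = 142.4802°; ψ = atan2(-3.5355,0.4644) = -82.5163°
θ_1 = β − ψ = 224.9965°
θ_3 = φ − θ_1 − θ_2 = 135.0040° (wrapped to (-180°,180°])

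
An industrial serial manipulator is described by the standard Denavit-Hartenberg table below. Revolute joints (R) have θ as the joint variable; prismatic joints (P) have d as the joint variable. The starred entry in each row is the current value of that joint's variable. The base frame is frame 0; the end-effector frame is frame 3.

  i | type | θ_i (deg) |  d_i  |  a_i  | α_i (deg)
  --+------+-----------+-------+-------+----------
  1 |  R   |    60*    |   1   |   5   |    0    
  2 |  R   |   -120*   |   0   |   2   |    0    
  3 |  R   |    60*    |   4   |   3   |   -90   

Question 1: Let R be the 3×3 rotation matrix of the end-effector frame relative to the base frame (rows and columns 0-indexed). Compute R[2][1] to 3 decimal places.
End-effector y-axis (col 1 of R) = (0.0000,0.0000,-1.0000)
R[2][1] = -1.0000

-1.000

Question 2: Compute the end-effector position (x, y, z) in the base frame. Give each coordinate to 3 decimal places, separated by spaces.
after link 1: o_1 = (2.5000, 4.3301, 1.0000)
after link 2: o_2 = (3.5000, 2.5981, 1.0000)
after link 3: o_3 = (6.5000, 2.5981, 5.0000)

6.500 2.598 5.000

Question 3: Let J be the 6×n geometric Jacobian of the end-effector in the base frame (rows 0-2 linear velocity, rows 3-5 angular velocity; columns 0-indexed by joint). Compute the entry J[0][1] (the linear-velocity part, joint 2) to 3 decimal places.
axis z_1 = (0.0000,0.0000,1.0000); lever o_n−o_1 = (4.0000,-1.7321,4.0000)
cross product → J_v[:, 1] = (1.7321,4.0000,-0.0000)
J_ω[:, 1] = z_1
entry J[0][1] = 1.7321

1.732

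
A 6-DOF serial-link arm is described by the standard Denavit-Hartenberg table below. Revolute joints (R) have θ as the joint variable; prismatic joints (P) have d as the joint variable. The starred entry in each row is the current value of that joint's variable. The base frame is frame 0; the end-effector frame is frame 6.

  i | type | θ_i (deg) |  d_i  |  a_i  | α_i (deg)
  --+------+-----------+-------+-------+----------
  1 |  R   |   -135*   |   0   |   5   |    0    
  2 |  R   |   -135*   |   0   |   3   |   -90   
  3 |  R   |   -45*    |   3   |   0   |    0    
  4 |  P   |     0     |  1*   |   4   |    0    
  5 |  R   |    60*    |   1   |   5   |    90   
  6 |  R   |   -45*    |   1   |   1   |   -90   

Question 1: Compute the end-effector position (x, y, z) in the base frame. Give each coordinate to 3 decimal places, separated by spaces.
after link 1: o_1 = (-3.5355, -3.5355, 0.0000)
after link 2: o_2 = (-3.5355, -0.5355, 0.0000)
after link 3: o_3 = (-6.5355, -0.5355, 0.0000)
after link 4: o_4 = (-7.5355, 2.2929, 2.8284)
after link 5: o_5 = (-8.5355, 7.1225, 1.5343)
after link 6: o_6 = (-7.8284, 8.0644, 2.3172)

-7.828 8.064 2.317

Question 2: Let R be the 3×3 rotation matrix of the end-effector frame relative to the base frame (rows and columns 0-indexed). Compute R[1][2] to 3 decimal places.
End-effector z-axis (col 2 of R) = (-0.7071,0.6830,-0.1830)
R[1][2] = 0.6830

0.683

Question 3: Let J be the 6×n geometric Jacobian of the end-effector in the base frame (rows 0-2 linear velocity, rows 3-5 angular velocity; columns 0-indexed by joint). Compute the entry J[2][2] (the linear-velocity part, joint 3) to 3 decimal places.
-8.600

axis z_2 = (-1.0000,-0.0000,0.0000); lever o_n−o_2 = (-4.2929,8.5999,2.3172)
cross product → J_v[:, 2] = (-0.0000,2.3172,-8.5999)
J_ω[:, 2] = z_2
entry J[2][2] = -8.5999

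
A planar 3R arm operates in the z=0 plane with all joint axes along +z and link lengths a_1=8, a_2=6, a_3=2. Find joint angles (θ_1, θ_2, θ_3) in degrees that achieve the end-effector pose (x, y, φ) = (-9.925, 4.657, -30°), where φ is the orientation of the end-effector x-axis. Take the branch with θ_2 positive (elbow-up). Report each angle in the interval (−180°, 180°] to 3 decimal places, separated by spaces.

wrist centre = target − a_3·(cos φ, sin φ) = (-11.6571, 5.6570)
cos θ_2 = (167.8885−8²−6²)/(2·8·6) = 0.7072; θ_2 = 44.9947° (elbow-up)
β = atan2(5.6570,-11.6571) = 154.1134°; ψ = atan2(4.2423,12.2430) = 19.1114°
θ_1 = β − ψ = 135.0020°
θ_3 = φ − θ_1 − θ_2 = 150.0033° (wrapped to (-180°,180°])

135.002 44.995 150.003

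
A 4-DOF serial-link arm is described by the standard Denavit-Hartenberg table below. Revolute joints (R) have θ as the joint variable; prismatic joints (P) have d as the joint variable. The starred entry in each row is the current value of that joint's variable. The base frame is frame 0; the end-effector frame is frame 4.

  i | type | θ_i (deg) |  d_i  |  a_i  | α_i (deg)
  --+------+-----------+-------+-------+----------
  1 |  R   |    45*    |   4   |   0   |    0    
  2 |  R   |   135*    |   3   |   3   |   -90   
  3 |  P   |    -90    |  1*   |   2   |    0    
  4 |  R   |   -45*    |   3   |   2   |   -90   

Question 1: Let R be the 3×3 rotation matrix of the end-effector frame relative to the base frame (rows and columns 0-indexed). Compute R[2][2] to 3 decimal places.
0.707

End-effector z-axis (col 2 of R) = (-0.7071,0.0000,0.7071)
R[2][2] = 0.7071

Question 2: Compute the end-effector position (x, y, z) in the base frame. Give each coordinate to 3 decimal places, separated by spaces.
-1.586 -4.000 10.414

after link 1: o_1 = (0.0000, 0.0000, 4.0000)
after link 2: o_2 = (-3.0000, 0.0000, 7.0000)
after link 3: o_3 = (-3.0000, -1.0000, 9.0000)
after link 4: o_4 = (-1.5858, -4.0000, 10.4142)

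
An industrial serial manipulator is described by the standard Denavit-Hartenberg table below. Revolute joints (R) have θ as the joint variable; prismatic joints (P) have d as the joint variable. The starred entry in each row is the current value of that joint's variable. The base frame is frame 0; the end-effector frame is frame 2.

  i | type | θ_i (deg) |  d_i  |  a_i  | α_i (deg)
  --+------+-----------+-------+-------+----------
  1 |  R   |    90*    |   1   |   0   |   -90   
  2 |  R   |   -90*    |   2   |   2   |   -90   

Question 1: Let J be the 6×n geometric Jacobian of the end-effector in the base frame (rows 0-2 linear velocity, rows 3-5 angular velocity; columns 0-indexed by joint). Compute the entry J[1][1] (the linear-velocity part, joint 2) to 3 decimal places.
axis z_1 = (-1.0000,0.0000,0.0000); lever o_n−o_1 = (-2.0000,0.0000,2.0000)
cross product → J_v[:, 1] = (0.0000,2.0000,-0.0000)
J_ω[:, 1] = z_1
entry J[1][1] = 2.0000

2.000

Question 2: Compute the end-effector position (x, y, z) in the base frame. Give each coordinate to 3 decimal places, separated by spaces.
-2.000 0.000 3.000

after link 1: o_1 = (0.0000, 0.0000, 1.0000)
after link 2: o_2 = (-2.0000, 0.0000, 3.0000)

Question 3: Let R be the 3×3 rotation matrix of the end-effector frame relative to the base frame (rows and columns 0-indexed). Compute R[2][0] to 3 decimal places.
1.000

End-effector x-axis (col 0 of R) = (0.0000,0.0000,1.0000)
R[2][0] = 1.0000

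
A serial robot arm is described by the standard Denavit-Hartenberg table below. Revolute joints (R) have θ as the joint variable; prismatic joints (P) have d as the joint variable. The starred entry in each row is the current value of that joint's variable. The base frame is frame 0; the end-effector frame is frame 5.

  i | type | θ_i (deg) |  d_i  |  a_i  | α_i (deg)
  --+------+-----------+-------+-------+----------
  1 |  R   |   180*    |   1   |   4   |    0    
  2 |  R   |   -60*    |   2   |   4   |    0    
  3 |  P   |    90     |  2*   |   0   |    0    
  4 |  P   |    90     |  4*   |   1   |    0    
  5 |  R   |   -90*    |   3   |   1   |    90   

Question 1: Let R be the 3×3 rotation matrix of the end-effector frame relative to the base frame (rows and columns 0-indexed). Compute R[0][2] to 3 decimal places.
End-effector z-axis (col 2 of R) = (-0.5000,0.8660,0.0000)
R[0][2] = -0.5000

-0.500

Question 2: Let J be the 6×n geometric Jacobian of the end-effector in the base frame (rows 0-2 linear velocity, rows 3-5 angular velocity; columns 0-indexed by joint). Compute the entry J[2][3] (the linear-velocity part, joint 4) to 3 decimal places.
prismatic axis z_3 = (0.0000,0.0000,1.0000)
J_v[:, 3] = z_3; J_ω[:, 3] = (0,0,0)
entry J[2][3] = 1.0000

1.000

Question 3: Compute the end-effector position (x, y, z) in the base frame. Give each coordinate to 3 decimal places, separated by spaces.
-6.366 2.098 12.000

after link 1: o_1 = (-4.0000, 0.0000, 1.0000)
after link 2: o_2 = (-6.0000, 3.4641, 3.0000)
after link 3: o_3 = (-6.0000, 3.4641, 5.0000)
after link 4: o_4 = (-5.5000, 2.5981, 9.0000)
after link 5: o_5 = (-6.3660, 2.0981, 12.0000)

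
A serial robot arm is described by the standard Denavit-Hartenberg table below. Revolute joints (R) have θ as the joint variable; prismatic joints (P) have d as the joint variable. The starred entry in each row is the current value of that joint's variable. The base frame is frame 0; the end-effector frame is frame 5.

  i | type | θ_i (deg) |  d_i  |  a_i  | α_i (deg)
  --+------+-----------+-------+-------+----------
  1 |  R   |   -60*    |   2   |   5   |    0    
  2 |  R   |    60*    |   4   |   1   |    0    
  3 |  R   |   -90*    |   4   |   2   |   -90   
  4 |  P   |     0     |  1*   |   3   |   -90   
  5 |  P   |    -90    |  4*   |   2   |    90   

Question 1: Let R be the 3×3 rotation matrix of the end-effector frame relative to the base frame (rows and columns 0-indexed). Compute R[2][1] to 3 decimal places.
-1.000

End-effector y-axis (col 1 of R) = (0.0000,-0.0000,-1.0000)
R[2][1] = -1.0000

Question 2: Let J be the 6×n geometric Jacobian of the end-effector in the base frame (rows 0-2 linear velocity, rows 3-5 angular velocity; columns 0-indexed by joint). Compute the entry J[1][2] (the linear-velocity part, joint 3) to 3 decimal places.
axis z_2 = (0.0000,0.0000,1.0000); lever o_n−o_2 = (3.0000,-5.0000,0.0000)
cross product → J_v[:, 2] = (5.0000,3.0000,-0.0000)
J_ω[:, 2] = z_2
entry J[1][2] = 3.0000

3.000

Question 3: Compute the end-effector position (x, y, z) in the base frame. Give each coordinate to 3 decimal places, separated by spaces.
6.500 -9.330 6.000

after link 1: o_1 = (2.5000, -4.3301, 2.0000)
after link 2: o_2 = (3.5000, -4.3301, 6.0000)
after link 3: o_3 = (3.5000, -6.3301, 10.0000)
after link 4: o_4 = (4.5000, -9.3301, 10.0000)
after link 5: o_5 = (6.5000, -9.3301, 6.0000)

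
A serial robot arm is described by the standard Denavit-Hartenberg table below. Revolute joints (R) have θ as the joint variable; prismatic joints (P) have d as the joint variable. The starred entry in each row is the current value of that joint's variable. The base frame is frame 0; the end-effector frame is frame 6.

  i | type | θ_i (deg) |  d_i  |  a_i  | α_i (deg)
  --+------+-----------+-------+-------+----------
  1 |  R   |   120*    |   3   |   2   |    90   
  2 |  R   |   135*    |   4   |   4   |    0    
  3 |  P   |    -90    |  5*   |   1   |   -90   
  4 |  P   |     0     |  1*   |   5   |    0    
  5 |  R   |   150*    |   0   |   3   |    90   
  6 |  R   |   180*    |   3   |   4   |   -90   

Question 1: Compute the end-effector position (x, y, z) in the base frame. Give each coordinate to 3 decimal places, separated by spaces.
3.787 7.244 12.451

after link 1: o_1 = (-1.0000, 1.7321, 3.0000)
after link 2: o_2 = (3.8783, 1.2826, 5.8284)
after link 3: o_3 = (7.8549, 4.3949, 6.5355)
after link 4: o_4 = (6.4407, 6.8444, 10.7782)
after link 5: o_5 = (6.0602, 4.5034, 8.9411)
after link 6: o_6 = (3.7872, 7.2443, 12.4512)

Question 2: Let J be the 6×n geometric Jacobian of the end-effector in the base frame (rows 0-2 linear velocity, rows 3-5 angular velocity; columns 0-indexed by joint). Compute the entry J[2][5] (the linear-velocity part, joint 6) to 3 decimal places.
-2.828

axis z_5 = (-0.9268,-0.1268,0.3536); lever o_n−o_5 = (-2.2730,2.7408,3.5101)
cross product → J_v[:, 5] = (-1.4142,2.4495,-2.8284)
J_ω[:, 5] = z_5
entry J[2][5] = -2.8284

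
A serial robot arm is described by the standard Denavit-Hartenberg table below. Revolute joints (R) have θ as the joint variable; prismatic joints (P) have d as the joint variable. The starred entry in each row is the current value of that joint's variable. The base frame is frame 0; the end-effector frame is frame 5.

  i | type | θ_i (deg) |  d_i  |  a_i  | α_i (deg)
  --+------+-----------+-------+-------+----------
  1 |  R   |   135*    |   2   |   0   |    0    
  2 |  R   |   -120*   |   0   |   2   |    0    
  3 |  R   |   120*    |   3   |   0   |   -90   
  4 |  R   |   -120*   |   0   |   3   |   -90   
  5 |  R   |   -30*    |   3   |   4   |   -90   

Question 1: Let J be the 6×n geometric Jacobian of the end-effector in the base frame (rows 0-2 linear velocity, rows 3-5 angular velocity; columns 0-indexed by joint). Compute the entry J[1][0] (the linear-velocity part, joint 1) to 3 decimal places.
0.966

axis z_0 = ẑ; lever o_n−o_0 = (0.9659,-1.3449,12.0981)
cross product → J_v[:, 0] = (1.3449,0.9659,-0.0000)
J_ω[:, 0] = z_0
entry J[1][0] = 0.9659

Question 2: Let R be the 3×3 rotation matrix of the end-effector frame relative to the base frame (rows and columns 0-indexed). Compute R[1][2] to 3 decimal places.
End-effector z-axis (col 2 of R) = (0.7891,0.4356,0.4330)
R[1][2] = 0.4356

0.436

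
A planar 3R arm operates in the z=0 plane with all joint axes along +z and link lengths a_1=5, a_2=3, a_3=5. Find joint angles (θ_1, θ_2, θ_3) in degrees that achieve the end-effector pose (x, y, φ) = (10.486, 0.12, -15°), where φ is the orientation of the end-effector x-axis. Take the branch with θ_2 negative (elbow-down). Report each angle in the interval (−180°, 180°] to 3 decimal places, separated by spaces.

45.003 -90.011 30.008

wrist centre = target − a_3·(cos φ, sin φ) = (5.6564, 1.4141)
cos θ_2 = (33.9942−5²−3²)/(2·5·3) = -0.0002; θ_2 = -90.0111° (elbow-down)
β = atan2(1.4141,5.6564) = 14.0363°; ψ = atan2(-3.0000,4.9994) = -30.9667°
θ_1 = β − ψ = 45.0030°
θ_3 = φ − θ_1 − θ_2 = 30.0081° (wrapped to (-180°,180°])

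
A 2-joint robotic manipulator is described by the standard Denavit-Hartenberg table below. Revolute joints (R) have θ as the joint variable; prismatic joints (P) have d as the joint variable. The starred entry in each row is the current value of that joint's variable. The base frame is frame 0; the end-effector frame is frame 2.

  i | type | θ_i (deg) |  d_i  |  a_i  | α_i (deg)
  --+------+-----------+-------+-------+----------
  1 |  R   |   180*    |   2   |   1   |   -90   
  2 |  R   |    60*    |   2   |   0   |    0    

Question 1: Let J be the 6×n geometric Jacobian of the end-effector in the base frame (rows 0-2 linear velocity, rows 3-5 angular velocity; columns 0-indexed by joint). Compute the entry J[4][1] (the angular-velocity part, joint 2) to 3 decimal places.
-1.000

axis z_1 = (-0.0000,-1.0000,0.0000); lever o_n−o_1 = (-0.0000,-2.0000,0.0000)
cross product → J_v[:, 1] = (0.0000,-0.0000,0.0000)
J_ω[:, 1] = z_1
entry J[4][1] = -1.0000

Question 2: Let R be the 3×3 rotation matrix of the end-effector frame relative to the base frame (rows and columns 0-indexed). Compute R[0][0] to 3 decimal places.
End-effector x-axis (col 0 of R) = (-0.5000,0.0000,-0.8660)
R[0][0] = -0.5000

-0.500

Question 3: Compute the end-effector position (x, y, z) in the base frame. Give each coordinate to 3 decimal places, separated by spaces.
-1.000 -2.000 2.000

after link 1: o_1 = (-1.0000, 0.0000, 2.0000)
after link 2: o_2 = (-1.0000, -2.0000, 2.0000)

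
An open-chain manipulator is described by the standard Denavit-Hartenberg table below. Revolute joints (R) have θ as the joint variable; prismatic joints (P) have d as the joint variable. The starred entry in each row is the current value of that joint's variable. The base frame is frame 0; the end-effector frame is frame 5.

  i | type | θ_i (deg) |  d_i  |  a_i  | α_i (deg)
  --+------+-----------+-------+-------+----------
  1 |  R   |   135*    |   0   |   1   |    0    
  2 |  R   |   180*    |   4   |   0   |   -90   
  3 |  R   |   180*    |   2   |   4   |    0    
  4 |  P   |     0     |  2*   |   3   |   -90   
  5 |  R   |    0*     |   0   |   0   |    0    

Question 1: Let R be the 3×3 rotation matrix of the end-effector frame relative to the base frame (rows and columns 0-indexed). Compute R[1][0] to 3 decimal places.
0.707

End-effector x-axis (col 0 of R) = (-0.7071,0.7071,-0.0000)
R[1][0] = 0.7071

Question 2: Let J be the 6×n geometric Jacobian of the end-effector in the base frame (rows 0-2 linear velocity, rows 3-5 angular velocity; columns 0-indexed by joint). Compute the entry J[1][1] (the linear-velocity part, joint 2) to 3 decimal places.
axis z_1 = (0.0000,0.0000,1.0000); lever o_n−o_1 = (-2.1213,7.7782,4.0000)
cross product → J_v[:, 1] = (-7.7782,-2.1213,0.0000)
J_ω[:, 1] = z_1
entry J[1][1] = -2.1213

-2.121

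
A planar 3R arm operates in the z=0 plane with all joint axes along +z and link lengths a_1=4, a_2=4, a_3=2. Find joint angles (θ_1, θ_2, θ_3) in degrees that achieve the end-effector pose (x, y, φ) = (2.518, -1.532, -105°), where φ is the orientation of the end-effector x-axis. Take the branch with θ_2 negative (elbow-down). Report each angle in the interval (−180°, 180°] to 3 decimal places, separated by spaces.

wrist centre = target − a_3·(cos φ, sin φ) = (3.0356, 0.3999)
cos θ_2 = (9.3750−4²−4²)/(2·4·4) = -0.7070; θ_2 = -134.9939° (elbow-down)
β = atan2(0.3999,3.0356) = 7.5038°; ψ = atan2(-2.8287,1.1719) = -67.4970°
θ_1 = β − ψ = 75.0007°
θ_3 = φ − θ_1 − θ_2 = -45.0068° (wrapped to (-180°,180°])

75.001 -134.994 -45.007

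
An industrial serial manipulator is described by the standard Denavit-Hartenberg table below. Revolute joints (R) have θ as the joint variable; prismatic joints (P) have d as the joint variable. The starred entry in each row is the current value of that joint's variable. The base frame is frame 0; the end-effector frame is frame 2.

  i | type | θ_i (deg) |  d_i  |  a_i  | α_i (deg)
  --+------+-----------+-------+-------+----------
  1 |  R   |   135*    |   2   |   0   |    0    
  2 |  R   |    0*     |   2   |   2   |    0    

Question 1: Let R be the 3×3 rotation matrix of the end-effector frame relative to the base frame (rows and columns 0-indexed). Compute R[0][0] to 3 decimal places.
End-effector x-axis (col 0 of R) = (-0.7071,0.7071,0.0000)
R[0][0] = -0.7071

-0.707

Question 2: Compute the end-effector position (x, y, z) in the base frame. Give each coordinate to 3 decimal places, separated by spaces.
-1.414 1.414 4.000

after link 1: o_1 = (0.0000, 0.0000, 2.0000)
after link 2: o_2 = (-1.4142, 1.4142, 4.0000)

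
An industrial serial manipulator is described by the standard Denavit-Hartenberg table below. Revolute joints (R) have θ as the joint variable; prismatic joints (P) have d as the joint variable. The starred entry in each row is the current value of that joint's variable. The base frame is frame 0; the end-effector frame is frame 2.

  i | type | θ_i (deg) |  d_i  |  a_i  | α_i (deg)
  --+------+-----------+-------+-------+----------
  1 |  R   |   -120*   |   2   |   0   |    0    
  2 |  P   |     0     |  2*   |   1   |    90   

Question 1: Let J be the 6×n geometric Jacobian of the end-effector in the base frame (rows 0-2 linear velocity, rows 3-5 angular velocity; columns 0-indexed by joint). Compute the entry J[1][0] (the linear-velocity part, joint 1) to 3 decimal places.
-0.500

axis z_0 = ẑ; lever o_n−o_0 = (-0.5000,-0.8660,4.0000)
cross product → J_v[:, 0] = (0.8660,-0.5000,0.0000)
J_ω[:, 0] = z_0
entry J[1][0] = -0.5000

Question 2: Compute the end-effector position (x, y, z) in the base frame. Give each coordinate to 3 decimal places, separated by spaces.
after link 1: o_1 = (0.0000, 0.0000, 2.0000)
after link 2: o_2 = (-0.5000, -0.8660, 4.0000)

-0.500 -0.866 4.000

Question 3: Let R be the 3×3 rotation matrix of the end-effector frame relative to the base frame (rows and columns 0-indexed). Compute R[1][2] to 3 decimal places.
End-effector z-axis (col 2 of R) = (-0.8660,0.5000,0.0000)
R[1][2] = 0.5000

0.500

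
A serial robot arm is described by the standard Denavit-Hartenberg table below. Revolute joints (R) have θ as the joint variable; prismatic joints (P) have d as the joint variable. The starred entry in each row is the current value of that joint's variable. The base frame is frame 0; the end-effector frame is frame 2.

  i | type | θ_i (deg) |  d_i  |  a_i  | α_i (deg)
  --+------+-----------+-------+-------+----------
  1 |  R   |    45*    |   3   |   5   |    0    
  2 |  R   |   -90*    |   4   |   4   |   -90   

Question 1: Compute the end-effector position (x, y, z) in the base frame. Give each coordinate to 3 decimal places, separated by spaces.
after link 1: o_1 = (3.5355, 3.5355, 3.0000)
after link 2: o_2 = (6.3640, 0.7071, 7.0000)

6.364 0.707 7.000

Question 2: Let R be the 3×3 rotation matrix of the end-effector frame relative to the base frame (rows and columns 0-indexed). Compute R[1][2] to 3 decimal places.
0.707

End-effector z-axis (col 2 of R) = (0.7071,0.7071,0.0000)
R[1][2] = 0.7071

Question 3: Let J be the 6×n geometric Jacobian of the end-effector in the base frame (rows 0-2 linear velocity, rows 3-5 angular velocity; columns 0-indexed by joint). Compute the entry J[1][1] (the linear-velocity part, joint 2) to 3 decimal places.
axis z_1 = (0.0000,0.0000,1.0000); lever o_n−o_1 = (2.8284,-2.8284,4.0000)
cross product → J_v[:, 1] = (2.8284,2.8284,-0.0000)
J_ω[:, 1] = z_1
entry J[1][1] = 2.8284

2.828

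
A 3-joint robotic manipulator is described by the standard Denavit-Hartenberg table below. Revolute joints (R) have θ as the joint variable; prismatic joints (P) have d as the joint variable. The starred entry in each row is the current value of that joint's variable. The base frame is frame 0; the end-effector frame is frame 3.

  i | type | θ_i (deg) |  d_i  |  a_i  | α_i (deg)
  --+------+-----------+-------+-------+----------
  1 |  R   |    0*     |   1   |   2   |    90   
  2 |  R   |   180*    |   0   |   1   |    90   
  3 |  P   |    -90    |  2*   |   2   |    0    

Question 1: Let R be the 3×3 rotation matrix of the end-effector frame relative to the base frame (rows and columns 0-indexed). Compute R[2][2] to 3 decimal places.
End-effector z-axis (col 2 of R) = (0.0000,0.0000,1.0000)
R[2][2] = 1.0000

1.000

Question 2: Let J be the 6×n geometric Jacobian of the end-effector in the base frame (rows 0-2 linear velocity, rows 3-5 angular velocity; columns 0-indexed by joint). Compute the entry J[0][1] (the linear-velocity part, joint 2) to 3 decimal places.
axis z_1 = (0.0000,-1.0000,0.0000); lever o_n−o_1 = (-1.0000,2.0000,2.0000)
cross product → J_v[:, 1] = (-2.0000,-0.0000,-1.0000)
J_ω[:, 1] = z_1
entry J[0][1] = -2.0000

-2.000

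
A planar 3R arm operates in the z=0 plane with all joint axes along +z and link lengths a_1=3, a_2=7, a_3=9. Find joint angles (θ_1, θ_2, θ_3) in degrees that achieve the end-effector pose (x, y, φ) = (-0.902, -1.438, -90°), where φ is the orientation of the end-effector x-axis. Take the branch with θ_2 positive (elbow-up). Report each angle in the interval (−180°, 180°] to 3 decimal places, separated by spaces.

wrist centre = target − a_3·(cos φ, sin φ) = (-0.9020, 7.5620)
cos θ_2 = (57.9974−3²−7²)/(2·3·7) = -0.0001; θ_2 = 90.0035° (elbow-up)
β = atan2(7.5620,-0.9020) = 96.8021°; ψ = atan2(7.0000,2.9996) = 66.8044°
θ_1 = β − ψ = 29.9978°
θ_3 = φ − θ_1 − θ_2 = 149.9987° (wrapped to (-180°,180°])

29.998 90.003 149.999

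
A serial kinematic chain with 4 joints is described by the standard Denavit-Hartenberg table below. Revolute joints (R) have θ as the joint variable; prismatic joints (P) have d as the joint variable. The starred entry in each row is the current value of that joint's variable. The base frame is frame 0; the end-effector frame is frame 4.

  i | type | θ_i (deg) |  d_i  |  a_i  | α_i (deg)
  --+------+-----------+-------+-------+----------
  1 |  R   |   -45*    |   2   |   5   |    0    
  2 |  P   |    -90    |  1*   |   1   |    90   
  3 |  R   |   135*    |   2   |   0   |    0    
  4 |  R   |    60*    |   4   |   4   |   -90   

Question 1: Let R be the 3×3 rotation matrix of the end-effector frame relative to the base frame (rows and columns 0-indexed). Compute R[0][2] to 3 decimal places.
End-effector z-axis (col 2 of R) = (-0.1830,-0.1830,-0.9659)
R[0][2] = -0.1830

-0.183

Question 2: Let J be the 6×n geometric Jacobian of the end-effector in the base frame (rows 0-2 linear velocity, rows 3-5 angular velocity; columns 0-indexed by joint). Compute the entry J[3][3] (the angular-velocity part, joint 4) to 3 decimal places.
axis z_3 = (-0.7071,0.7071,0.0000); lever o_n−o_3 = (-0.0964,5.5605,-1.0353)
cross product → J_v[:, 3] = (-0.7321,-0.7321,-3.8637)
J_ω[:, 3] = z_3
entry J[3][3] = -0.7071

-0.707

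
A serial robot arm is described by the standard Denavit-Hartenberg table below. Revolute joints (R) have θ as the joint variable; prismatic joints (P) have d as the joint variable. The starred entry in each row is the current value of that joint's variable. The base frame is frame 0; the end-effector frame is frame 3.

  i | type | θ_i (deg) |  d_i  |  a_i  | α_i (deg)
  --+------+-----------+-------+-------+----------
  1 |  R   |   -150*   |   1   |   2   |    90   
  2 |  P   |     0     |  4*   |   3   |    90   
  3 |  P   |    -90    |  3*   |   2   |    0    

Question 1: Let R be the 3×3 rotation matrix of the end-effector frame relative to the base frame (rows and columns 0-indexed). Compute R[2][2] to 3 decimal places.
End-effector z-axis (col 2 of R) = (-0.0000,0.0000,-1.0000)
R[2][2] = -1.0000

-1.000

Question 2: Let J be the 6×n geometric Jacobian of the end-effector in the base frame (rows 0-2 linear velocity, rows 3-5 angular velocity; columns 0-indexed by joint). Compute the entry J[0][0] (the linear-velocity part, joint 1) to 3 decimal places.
0.768

axis z_0 = ẑ; lever o_n−o_0 = (-5.3301,-0.7679,-2.0000)
cross product → J_v[:, 0] = (0.7679,-5.3301,0.0000)
J_ω[:, 0] = z_0
entry J[0][0] = 0.7679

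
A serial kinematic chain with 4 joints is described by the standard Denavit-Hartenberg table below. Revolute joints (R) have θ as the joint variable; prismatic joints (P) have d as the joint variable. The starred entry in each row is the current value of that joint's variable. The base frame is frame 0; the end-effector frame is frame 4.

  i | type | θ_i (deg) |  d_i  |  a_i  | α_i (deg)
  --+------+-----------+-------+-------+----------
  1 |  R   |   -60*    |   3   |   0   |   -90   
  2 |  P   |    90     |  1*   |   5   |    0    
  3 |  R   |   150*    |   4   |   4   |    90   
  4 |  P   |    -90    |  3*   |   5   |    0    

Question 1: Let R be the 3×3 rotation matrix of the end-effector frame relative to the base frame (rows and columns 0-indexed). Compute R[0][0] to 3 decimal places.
End-effector x-axis (col 0 of R) = (-0.8660,-0.5000,-0.0000)
R[0][0] = -0.8660

-0.866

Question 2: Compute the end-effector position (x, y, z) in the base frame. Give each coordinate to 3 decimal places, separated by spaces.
-2.299 3.982 -0.036

after link 1: o_1 = (0.0000, 0.0000, 3.0000)
after link 2: o_2 = (0.8660, 0.5000, -2.0000)
after link 3: o_3 = (3.3301, 4.2321, 1.4641)
after link 4: o_4 = (-2.2990, 3.9821, -0.0359)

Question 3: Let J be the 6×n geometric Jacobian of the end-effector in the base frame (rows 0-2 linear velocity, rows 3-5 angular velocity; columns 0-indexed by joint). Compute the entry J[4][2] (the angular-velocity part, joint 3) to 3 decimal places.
0.500

axis z_2 = (0.8660,0.5000,0.0000); lever o_n−o_2 = (-3.1651,3.4821,1.9641)
cross product → J_v[:, 2] = (0.9821,-1.7010,4.5981)
J_ω[:, 2] = z_2
entry J[4][2] = 0.5000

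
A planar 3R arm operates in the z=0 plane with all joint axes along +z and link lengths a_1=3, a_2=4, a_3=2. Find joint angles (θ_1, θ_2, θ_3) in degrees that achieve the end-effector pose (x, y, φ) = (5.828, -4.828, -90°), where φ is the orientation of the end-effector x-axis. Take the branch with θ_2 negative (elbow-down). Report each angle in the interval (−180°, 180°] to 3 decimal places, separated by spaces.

wrist centre = target − a_3·(cos φ, sin φ) = (5.8280, -2.8280)
cos θ_2 = (41.9632−3²−4²)/(2·3·4) = 0.7068; θ_2 = -45.0250° (elbow-down)
β = atan2(-2.8280,5.8280) = -25.8847°; ψ = atan2(-2.8297,5.8272) = -25.9010°
θ_1 = β − ψ = 0.0163°
θ_3 = φ − θ_1 − θ_2 = -44.9914° (wrapped to (-180°,180°])

0.016 -45.025 -44.991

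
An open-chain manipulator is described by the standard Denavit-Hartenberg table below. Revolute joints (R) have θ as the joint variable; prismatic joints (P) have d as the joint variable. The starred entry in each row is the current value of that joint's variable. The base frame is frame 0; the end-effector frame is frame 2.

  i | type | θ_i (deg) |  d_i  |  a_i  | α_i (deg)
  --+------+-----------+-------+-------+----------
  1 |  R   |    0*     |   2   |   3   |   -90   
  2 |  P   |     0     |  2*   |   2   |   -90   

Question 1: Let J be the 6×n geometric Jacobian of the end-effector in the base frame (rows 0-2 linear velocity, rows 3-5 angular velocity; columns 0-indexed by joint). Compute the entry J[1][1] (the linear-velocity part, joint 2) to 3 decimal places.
prismatic axis z_1 = (0.0000,1.0000,0.0000)
J_v[:, 1] = z_1; J_ω[:, 1] = (0,0,0)
entry J[1][1] = 1.0000

1.000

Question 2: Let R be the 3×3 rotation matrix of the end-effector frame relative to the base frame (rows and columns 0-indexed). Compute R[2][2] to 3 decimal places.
End-effector z-axis (col 2 of R) = (0.0000,0.0000,-1.0000)
R[2][2] = -1.0000

-1.000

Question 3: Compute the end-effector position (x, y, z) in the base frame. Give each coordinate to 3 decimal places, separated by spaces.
after link 1: o_1 = (3.0000, 0.0000, 2.0000)
after link 2: o_2 = (5.0000, 2.0000, 2.0000)

5.000 2.000 2.000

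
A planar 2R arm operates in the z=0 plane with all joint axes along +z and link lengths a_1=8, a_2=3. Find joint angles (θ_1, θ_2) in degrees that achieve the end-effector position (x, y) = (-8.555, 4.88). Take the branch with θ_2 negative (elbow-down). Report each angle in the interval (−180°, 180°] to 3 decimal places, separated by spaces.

cos θ_2 = (97.0024−8²−3²)/(2·8·3) = 0.5001; θ_2 = -59.9967° (elbow-down)
β = atan2(4.8800,-8.5550) = 150.2984°; ψ = atan2(-2.5980,9.5002) = -15.2946°
θ_1 = β − ψ = 165.5930°

165.593 -59.997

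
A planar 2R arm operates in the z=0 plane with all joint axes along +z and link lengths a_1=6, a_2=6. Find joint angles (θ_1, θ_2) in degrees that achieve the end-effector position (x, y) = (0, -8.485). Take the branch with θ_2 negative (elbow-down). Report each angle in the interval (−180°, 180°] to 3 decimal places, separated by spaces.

-44.998 -90.004

cos θ_2 = (71.9952−6²−6²)/(2·6·6) = -0.0001; θ_2 = -90.0038° (elbow-down)
β = atan2(-8.4850,0.0000) = -90.0000°; ψ = atan2(-6.0000,5.9996) = -45.0019°
θ_1 = β − ψ = -44.9981°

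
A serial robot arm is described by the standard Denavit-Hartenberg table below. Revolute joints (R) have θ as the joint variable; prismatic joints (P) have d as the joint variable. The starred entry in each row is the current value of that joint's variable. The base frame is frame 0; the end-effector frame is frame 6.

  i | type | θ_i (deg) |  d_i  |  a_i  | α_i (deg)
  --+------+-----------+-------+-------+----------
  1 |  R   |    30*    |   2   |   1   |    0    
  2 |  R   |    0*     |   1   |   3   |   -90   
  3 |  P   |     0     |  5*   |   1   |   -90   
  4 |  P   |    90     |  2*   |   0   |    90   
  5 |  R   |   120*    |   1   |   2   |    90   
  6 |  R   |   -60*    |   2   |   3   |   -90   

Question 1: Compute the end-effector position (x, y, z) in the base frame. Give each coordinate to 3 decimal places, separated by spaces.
after link 1: o_1 = (0.8660, 0.5000, 2.0000)
after link 2: o_2 = (3.4641, 2.0000, 3.0000)
after link 3: o_3 = (1.8301, 6.8301, 3.0000)
after link 4: o_4 = (1.8301, 6.8301, 1.0000)
after link 5: o_5 = (2.1962, 8.1962, -0.7321)
after link 6: o_6 = (0.4372, 6.0466, -3.0311)

0.437 6.047 -3.031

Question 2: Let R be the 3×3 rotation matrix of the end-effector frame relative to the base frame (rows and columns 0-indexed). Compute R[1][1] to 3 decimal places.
0.750

End-effector y-axis (col 1 of R) = (-0.4330,0.7500,0.5000)
R[1][1] = 0.7500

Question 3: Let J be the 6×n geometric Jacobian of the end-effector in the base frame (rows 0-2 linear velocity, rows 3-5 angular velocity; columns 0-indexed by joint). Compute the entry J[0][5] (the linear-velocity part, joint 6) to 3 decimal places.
axis z_5 = (0.4330,-0.7500,-0.5000); lever o_n−o_5 = (-1.7590,-2.1495,-2.2990)
cross product → J_v[:, 5] = (0.6495,1.8750,-2.2500)
J_ω[:, 5] = z_5
entry J[0][5] = 0.6495

0.650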